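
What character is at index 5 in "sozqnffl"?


Input string: 'sozqnffl'
Operation: get character at index 5
Index mapping: s[0]='s', s[1]='o', s[2]='z', s[3]='q', s[4]='n', s[5]='f'
Result: 'f'


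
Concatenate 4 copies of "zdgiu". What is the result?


Input string: 'zdgiu'
Operation: repeat 4 times
Concatenation: 'zdgiu' + 'zdgiu' + 'zdgiu' + 'zdgiu'
Result: zdgiuzdgiuzdgiuzdgiu


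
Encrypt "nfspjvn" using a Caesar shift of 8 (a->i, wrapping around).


Input: 'nfspjvn', shift = 8
Operation: for each letter, (position + 8) mod 26
Mapping: 'n'(13+8=21)->'v', 'f'(5+8=13)->'n', 's'(18+8=26, 26 mod 26=0)->'a', 'p'(15+8=23)->'x', 'j'(9+8=17)->'r', 'v'(21+8=29, 29 mod 26=3)->'d', 'n'(13+8=21)->'v'
Result: vnaxrdv


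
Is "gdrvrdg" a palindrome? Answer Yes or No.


Input string: 'gdrvrdg'
Reversed: 'gdrvrdg'
Compare pairs: s[0]='g' vs s[6]='g' (match), s[1]='d' vs s[5]='d' (match), s[2]='r' vs s[4]='r' (match)
Palindrome: Yes


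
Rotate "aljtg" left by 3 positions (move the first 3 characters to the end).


Input: 'aljtg', shift = 3
Operation: split at index 3 and swap parts
Front part s[0:3] = 'alj'
Back part s[3:] = 'tg'
Rotated = back + front = 'tg' + 'alj'
Result: tgalj


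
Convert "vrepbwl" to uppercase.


Input string: 'vrepbwl'
Operation: convert each letter to uppercase
Mapping: 'v'->'V', 'r'->'R', 'e'->'E', 'p'->'P', 'b'->'B', 'w'->'W', 'l'->'L'
Result: VREPBWL


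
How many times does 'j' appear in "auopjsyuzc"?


Input string: 'auopjsyuzc'
Target character: 'j'
Scan each position: s[4]='j'
Matches found at indices: 4
Total: 1


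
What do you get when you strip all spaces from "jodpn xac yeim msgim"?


Input string: 'jodpn xac yeim msgim'
Operation: remove all spaces
Words: 'jodpn', 'xac', 'yeim', 'msgim'
Join without spaces: jodpnxacyeimmsgim


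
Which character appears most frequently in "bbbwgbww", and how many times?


Input: 'bbbwgbww'
Operation: tally each character
Counts: 'b':4, 'g':1, 'w':3
Maximum: 'b' appears 4 times


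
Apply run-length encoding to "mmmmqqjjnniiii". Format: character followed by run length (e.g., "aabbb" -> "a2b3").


Input: 'mmmmqqjjnniiii'
Operation: identify consecutive runs
Runs: 'mmmm' -> m4, 'qq' -> q2, 'jj' -> j2, 'nn' -> n2, 'iiii' -> i4
Encoded: m4q2j2n2i4


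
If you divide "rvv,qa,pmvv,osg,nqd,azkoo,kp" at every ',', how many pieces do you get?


Input string: 'rvv,qa,pmvv,osg,nqd,azkoo,kp'
Delimiter: ','
Split result: 'rvv', 'qa', 'pmvv', 'osg', 'nqd', 'azkoo', 'kp'
Number of parts: 7


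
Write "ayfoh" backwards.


Input string: 'ayfoh'
Operation: reverse character order
Original order: 'a' -> 'y' -> 'f' -> 'o' -> 'h'
Reversed order: 'h' -> 'o' -> 'f' -> 'y' -> 'a'
Result: hofya


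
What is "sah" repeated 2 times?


Input string: 'sah'
Operation: repeat 2 times
Concatenation: 'sah' + 'sah'
Result: sahsah


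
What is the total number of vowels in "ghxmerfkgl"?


Input string: 'ghxmerfkgl'
Operation: count vowels (a, e, i, o, u)
Scan: s[0]='g', s[1]='h', s[2]='x', s[3]='m', s[4]='e' (vowel), s[5]='r', s[6]='f', s[7]='k', s[8]='g', s[9]='l'
Vowels found: 1
Result: 1


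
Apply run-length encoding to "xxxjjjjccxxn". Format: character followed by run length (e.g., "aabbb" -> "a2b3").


Input: 'xxxjjjjccxxn'
Operation: identify consecutive runs
Runs: 'xxx' -> x3, 'jjjj' -> j4, 'cc' -> c2, 'xx' -> x2, 'n' -> n1
Encoded: x3j4c2x2n1


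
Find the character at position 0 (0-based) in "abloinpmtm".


Input string: 'abloinpmtm'
Operation: get character at index 0
Index mapping: s[0]='a'
Result: 'a'


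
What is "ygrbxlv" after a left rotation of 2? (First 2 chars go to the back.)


Input: 'ygrbxlv', shift = 2
Operation: split at index 2 and swap parts
Front part s[0:2] = 'yg'
Back part s[2:] = 'rbxlv'
Rotated = back + front = 'rbxlv' + 'yg'
Result: rbxlvyg


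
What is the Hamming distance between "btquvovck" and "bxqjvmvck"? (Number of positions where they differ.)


String 1: 'btquvovck'
String 2: 'bxqjvmvck'
Compare each position: pos 0: 'b'=='b', pos 1: 't'!='x', pos 2: 'q'=='q', pos 3: 'u'!='j', pos 4: 'v'=='v', pos 5: 'o'!='m', pos 6: 'v'=='v', pos 7: 'c'=='c', pos 8: 'k'=='k'
Differing positions: 3
Hamming distance: 3


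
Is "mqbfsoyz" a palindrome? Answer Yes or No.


Input string: 'mqbfsoyz'
Reversed: 'zyosfbqm'
Compare pairs: s[0]='m' vs s[7]='z' (mismatch), s[1]='q' vs s[6]='y' (mismatch), s[2]='b' vs s[5]='o' (mismatch), s[3]='f' vs s[4]='s' (mismatch)
Palindrome: No


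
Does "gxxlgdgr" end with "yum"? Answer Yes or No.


Input string: 'gxxlgdgr'
Suffix to check: 'yum'
Last 3 characters of input: 'dgr'
Match: False
Result: No


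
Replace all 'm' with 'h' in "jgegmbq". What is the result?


Input string: 'jgegmbq'
Operation: replace 'm' with 'h'
Positions of 'm': 4
After replacement: jgeghbq


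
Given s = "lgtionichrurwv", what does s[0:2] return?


Input string: 'lgtionichrurwv'
Operation: slice [0:2]
Extract characters: s[0]='l', s[1]='g'
Result: lg


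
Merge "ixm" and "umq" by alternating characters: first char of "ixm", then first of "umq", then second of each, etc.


String 1: 'ixm'
String 2: 'umq'
Operation: alternate characters
Pairs: 'i'+'u', 'x'+'m', 'm'+'q'
Result: iuxmmq


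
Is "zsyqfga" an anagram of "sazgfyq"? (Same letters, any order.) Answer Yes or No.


String 1: 'sazgfyq' -> sorted: 'afgqsyz'
String 2: 'zsyqfga' -> sorted: 'afgqsyz'
Compare sorted forms: 'afgqsyz' == 'afgqsyz'
Anagram: Yes


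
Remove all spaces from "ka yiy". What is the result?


Input string: 'ka yiy'
Operation: remove all spaces
Words: 'ka', 'yiy'
Join without spaces: kayiy


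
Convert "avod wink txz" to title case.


Input string: 'avod wink txz'
Operation: capitalize first letter of each word
Word transformations: 'avod'->'Avod', 'wink'->'Wink', 'txz'->'Txz'
Result: Avod Wink Txz


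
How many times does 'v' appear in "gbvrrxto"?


Input string: 'gbvrrxto'
Target character: 'v'
Scan each position: s[2]='v'
Matches found at indices: 2
Total: 1


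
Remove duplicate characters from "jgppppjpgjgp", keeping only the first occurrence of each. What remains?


Input: 'jgppppjpgjgp'
Operation: keep first occurrence of each character
Scan: s[0]='j' new -> keep; s[1]='g' new -> keep; s[2]='p' new -> keep; s[3]='p' seen -> skip; s[4]='p' seen -> skip; s[5]='p' seen -> skip; s[6]='j' seen -> skip; s[7]='p' seen -> skip; s[8]='g' seen -> skip; s[9]='j' seen -> skip; s[10]='g' seen -> skip; s[11]='p' seen -> skip
Result: jgp


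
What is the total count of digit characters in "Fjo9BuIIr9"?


Input string: 'Fjo9BuIIr9'
Operation: count digit characters (0-9)
Scan: 'F', 'j', 'o', '9'(digit), 'B', 'u', 'I', 'I', 'r', '9'(digit)
Digits found: 2
Result: 2


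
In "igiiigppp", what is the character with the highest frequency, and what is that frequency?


Input: 'igiiigppp'
Operation: tally each character
Counts: 'g':2, 'i':4, 'p':3
Maximum: 'i' appears 4 times


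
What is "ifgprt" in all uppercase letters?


Input string: 'ifgprt'
Operation: convert each letter to uppercase
Mapping: 'i'->'I', 'f'->'F', 'g'->'G', 'p'->'P', 'r'->'R', 't'->'T'
Result: IFGPRT


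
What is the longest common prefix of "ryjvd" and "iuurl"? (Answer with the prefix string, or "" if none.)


String 1: 'ryjvd'
String 2: 'iuurl'
Compare position by position:
pos 0: 'r' vs 'i' differ -> stop
Longest common prefix: "" (length 0)


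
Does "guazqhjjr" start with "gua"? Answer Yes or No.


Input string: 'guazqhjjr'
Prefix to check: 'gua'
First 3 characters of input: 'gua'
Match: True
Result: Yes


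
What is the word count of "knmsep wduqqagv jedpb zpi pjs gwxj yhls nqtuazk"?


Input string: 'knmsep wduqqagv jedpb zpi pjs gwxj yhls nqtuazk'
Operation: split by spaces
Words found: 'knmsep', 'wduqqagv', 'jedpb', 'zpi', 'pjs', 'gwxj', 'yhls', 'nqtuazk'
Word count: 8


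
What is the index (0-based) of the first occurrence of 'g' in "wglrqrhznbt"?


Input string: 'wglrqrhznbt'
Target: 'g'
Scanning left to right: s[0]='w', s[1]='g'
First match at index: 1


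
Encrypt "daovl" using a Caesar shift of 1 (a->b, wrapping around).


Input: 'daovl', shift = 1
Operation: for each letter, (position + 1) mod 26
Mapping: 'd'(3+1=4)->'e', 'a'(0+1=1)->'b', 'o'(14+1=15)->'p', 'v'(21+1=22)->'w', 'l'(11+1=12)->'m'
Result: ebpwm


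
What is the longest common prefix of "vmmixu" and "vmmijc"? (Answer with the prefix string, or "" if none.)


String 1: 'vmmixu'
String 2: 'vmmijc'
Compare position by position:
pos 0: 'v' vs 'v' match
pos 1: 'm' vs 'm' match
pos 2: 'm' vs 'm' match
pos 3: 'i' vs 'i' match
pos 4: 'x' vs 'j' differ -> stop
Longest common prefix: "vmmi" (length 4)


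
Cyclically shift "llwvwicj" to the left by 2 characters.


Input: 'llwvwicj', shift = 2
Operation: split at index 2 and swap parts
Front part s[0:2] = 'll'
Back part s[2:] = 'wvwicj'
Rotated = back + front = 'wvwicj' + 'll'
Result: wvwicjll


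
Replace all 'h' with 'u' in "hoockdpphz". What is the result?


Input string: 'hoockdpphz'
Operation: replace 'h' with 'u'
Positions of 'h': 0, 8
After replacement: uoockdppuz


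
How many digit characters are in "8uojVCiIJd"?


Input string: '8uojVCiIJd'
Operation: count digit characters (0-9)
Scan: '8'(digit), 'u', 'o', 'j', 'V', 'C', 'i', 'I', 'J', 'd'
Digits found: 1
Result: 1


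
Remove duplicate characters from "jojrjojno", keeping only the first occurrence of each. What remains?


Input: 'jojrjojno'
Operation: keep first occurrence of each character
Scan: s[0]='j' new -> keep; s[1]='o' new -> keep; s[2]='j' seen -> skip; s[3]='r' new -> keep; s[4]='j' seen -> skip; s[5]='o' seen -> skip; s[6]='j' seen -> skip; s[7]='n' new -> keep; s[8]='o' seen -> skip
Result: jorn


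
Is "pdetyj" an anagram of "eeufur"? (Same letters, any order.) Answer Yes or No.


String 1: 'eeufur' -> sorted: 'eefruu'
String 2: 'pdetyj' -> sorted: 'dejpty'
Compare sorted forms: 'eefruu' != 'dejpty'
Anagram: No


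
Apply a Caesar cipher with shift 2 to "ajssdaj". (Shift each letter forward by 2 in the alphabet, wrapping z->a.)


Input: 'ajssdaj', shift = 2
Operation: for each letter, (position + 2) mod 26
Mapping: 'a'(0+2=2)->'c', 'j'(9+2=11)->'l', 's'(18+2=20)->'u', 's'(18+2=20)->'u', 'd'(3+2=5)->'f', 'a'(0+2=2)->'c', 'j'(9+2=11)->'l'
Result: cluufcl


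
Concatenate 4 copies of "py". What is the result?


Input string: 'py'
Operation: repeat 4 times
Concatenation: 'py' + 'py' + 'py' + 'py'
Result: pypypypy


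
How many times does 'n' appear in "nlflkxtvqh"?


Input string: 'nlflkxtvqh'
Target character: 'n'
Scan each position: s[0]='n'
Matches found at indices: 0
Total: 1


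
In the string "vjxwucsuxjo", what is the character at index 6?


Input string: 'vjxwucsuxjo'
Operation: get character at index 6
Index mapping: s[0]='v', s[1]='j', s[2]='x', s[3]='w', s[4]='u', s[5]='c', s[6]='s'
Result: 's'


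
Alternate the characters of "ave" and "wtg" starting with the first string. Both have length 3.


String 1: 'ave'
String 2: 'wtg'
Operation: alternate characters
Pairs: 'a'+'w', 'v'+'t', 'e'+'g'
Result: awvteg


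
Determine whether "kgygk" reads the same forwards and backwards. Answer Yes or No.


Input string: 'kgygk'
Reversed: 'kgygk'
Compare pairs: s[0]='k' vs s[4]='k' (match), s[1]='g' vs s[3]='g' (match)
Palindrome: Yes


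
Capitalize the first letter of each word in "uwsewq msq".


Input string: 'uwsewq msq'
Operation: capitalize first letter of each word
Word transformations: 'uwsewq'->'Uwsewq', 'msq'->'Msq'
Result: Uwsewq Msq


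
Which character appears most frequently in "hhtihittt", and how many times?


Input: 'hhtihittt'
Operation: tally each character
Counts: 'h':3, 'i':2, 't':4
Maximum: 't' appears 4 times


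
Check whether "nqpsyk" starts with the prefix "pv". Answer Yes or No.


Input string: 'nqpsyk'
Prefix to check: 'pv'
First 2 characters of input: 'nq'
Match: False
Result: No


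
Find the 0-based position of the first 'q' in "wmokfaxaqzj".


Input string: 'wmokfaxaqzj'
Target: 'q'
Scanning left to right: s[0]='w', s[1]='m', s[2]='o', s[3]='k', s[4]='f', s[5]='a', s[6]='x', s[7]='a', s[8]='q'
First match at index: 8


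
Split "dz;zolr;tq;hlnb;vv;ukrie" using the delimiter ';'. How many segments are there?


Input string: 'dz;zolr;tq;hlnb;vv;ukrie'
Delimiter: ';'
Split result: 'dz', 'zolr', 'tq', 'hlnb', 'vv', 'ukrie'
Number of parts: 6


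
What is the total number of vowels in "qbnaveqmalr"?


Input string: 'qbnaveqmalr'
Operation: count vowels (a, e, i, o, u)
Scan: s[0]='q', s[1]='b', s[2]='n', s[3]='a' (vowel), s[4]='v', s[5]='e' (vowel), s[6]='q', s[7]='m', s[8]='a' (vowel), s[9]='l', s[10]='r'
Vowels found: 3
Result: 3


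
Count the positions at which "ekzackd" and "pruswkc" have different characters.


String 1: 'ekzackd'
String 2: 'pruswkc'
Compare each position: pos 0: 'e'!='p', pos 1: 'k'!='r', pos 2: 'z'!='u', pos 3: 'a'!='s', pos 4: 'c'!='w', pos 5: 'k'=='k', pos 6: 'd'!='c'
Differing positions: 6
Hamming distance: 6


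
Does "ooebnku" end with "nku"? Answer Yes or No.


Input string: 'ooebnku'
Suffix to check: 'nku'
Last 3 characters of input: 'nku'
Match: True
Result: Yes


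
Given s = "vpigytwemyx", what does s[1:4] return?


Input string: 'vpigytwemyx'
Operation: slice [1:4]
Extract characters: s[1]='p', s[2]='i', s[3]='g'
Result: pig


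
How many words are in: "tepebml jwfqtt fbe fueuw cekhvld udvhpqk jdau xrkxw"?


Input string: 'tepebml jwfqtt fbe fueuw cekhvld udvhpqk jdau xrkxw'
Operation: split by spaces
Words found: 'tepebml', 'jwfqtt', 'fbe', 'fueuw', 'cekhvld', 'udvhpqk', 'jdau', 'xrkxw'
Word count: 8


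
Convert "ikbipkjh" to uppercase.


Input string: 'ikbipkjh'
Operation: convert each letter to uppercase
Mapping: 'i'->'I', 'k'->'K', 'b'->'B', 'i'->'I', 'p'->'P', 'k'->'K', 'j'->'J', 'h'->'H'
Result: IKBIPKJH


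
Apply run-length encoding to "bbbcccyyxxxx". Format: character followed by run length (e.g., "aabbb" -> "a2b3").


Input: 'bbbcccyyxxxx'
Operation: identify consecutive runs
Runs: 'bbb' -> b3, 'ccc' -> c3, 'yy' -> y2, 'xxxx' -> x4
Encoded: b3c3y2x4


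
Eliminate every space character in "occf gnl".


Input string: 'occf gnl'
Operation: remove all spaces
Words: 'occf', 'gnl'
Join without spaces: occfgnl


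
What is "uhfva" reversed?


Input string: 'uhfva'
Operation: reverse character order
Original order: 'u' -> 'h' -> 'f' -> 'v' -> 'a'
Reversed order: 'a' -> 'v' -> 'f' -> 'h' -> 'u'
Result: avfhu


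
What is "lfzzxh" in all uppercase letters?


Input string: 'lfzzxh'
Operation: convert each letter to uppercase
Mapping: 'l'->'L', 'f'->'F', 'z'->'Z', 'z'->'Z', 'x'->'X', 'h'->'H'
Result: LFZZXH


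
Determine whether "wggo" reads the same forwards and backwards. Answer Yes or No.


Input string: 'wggo'
Reversed: 'oggw'
Compare pairs: s[0]='w' vs s[3]='o' (mismatch), s[1]='g' vs s[2]='g' (match)
Palindrome: No


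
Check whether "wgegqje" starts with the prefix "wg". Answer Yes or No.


Input string: 'wgegqje'
Prefix to check: 'wg'
First 2 characters of input: 'wg'
Match: True
Result: Yes


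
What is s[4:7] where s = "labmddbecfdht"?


Input string: 'labmddbecfdht'
Operation: slice [4:7]
Extract characters: s[4]='d', s[5]='d', s[6]='b'
Result: ddb


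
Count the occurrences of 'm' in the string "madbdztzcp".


Input string: 'madbdztzcp'
Target character: 'm'
Scan each position: s[0]='m'
Matches found at indices: 0
Total: 1


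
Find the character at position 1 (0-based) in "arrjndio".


Input string: 'arrjndio'
Operation: get character at index 1
Index mapping: s[0]='a', s[1]='r'
Result: 'r'


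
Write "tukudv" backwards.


Input string: 'tukudv'
Operation: reverse character order
Original order: 't' -> 'u' -> 'k' -> 'u' -> 'd' -> 'v'
Reversed order: 'v' -> 'd' -> 'u' -> 'k' -> 'u' -> 't'
Result: vdukut


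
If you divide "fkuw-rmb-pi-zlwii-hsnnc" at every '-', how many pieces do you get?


Input string: 'fkuw-rmb-pi-zlwii-hsnnc'
Delimiter: '-'
Split result: 'fkuw', 'rmb', 'pi', 'zlwii', 'hsnnc'
Number of parts: 5


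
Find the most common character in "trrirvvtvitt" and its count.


Input: 'trrirvvtvitt'
Operation: tally each character
Counts: 'i':2, 'r':3, 't':4, 'v':3
Maximum: 't' appears 4 times


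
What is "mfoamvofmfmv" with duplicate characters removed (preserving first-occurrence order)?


Input: 'mfoamvofmfmv'
Operation: keep first occurrence of each character
Scan: s[0]='m' new -> keep; s[1]='f' new -> keep; s[2]='o' new -> keep; s[3]='a' new -> keep; s[4]='m' seen -> skip; s[5]='v' new -> keep; s[6]='o' seen -> skip; s[7]='f' seen -> skip; s[8]='m' seen -> skip; s[9]='f' seen -> skip; s[10]='m' seen -> skip; s[11]='v' seen -> skip
Result: mfoav


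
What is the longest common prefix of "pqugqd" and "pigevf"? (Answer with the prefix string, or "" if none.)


String 1: 'pqugqd'
String 2: 'pigevf'
Compare position by position:
pos 0: 'p' vs 'p' match
pos 1: 'q' vs 'i' differ -> stop
Longest common prefix: "p" (length 1)


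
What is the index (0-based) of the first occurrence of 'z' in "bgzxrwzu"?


Input string: 'bgzxrwzu'
Target: 'z'
Scanning left to right: s[0]='b', s[1]='g', s[2]='z'
First match at index: 2


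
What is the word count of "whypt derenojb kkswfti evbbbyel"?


Input string: 'whypt derenojb kkswfti evbbbyel'
Operation: split by spaces
Words found: 'whypt', 'derenojb', 'kkswfti', 'evbbbyel'
Word count: 4


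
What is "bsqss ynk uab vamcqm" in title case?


Input string: 'bsqss ynk uab vamcqm'
Operation: capitalize first letter of each word
Word transformations: 'bsqss'->'Bsqss', 'ynk'->'Ynk', 'uab'->'Uab', 'vamcqm'->'Vamcqm'
Result: Bsqss Ynk Uab Vamcqm


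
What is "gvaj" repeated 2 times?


Input string: 'gvaj'
Operation: repeat 2 times
Concatenation: 'gvaj' + 'gvaj'
Result: gvajgvaj


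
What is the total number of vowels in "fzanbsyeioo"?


Input string: 'fzanbsyeioo'
Operation: count vowels (a, e, i, o, u)
Scan: s[0]='f', s[1]='z', s[2]='a' (vowel), s[3]='n', s[4]='b', s[5]='s', s[6]='y', s[7]='e' (vowel), s[8]='i' (vowel), s[9]='o' (vowel), s[10]='o' (vowel)
Vowels found: 5
Result: 5


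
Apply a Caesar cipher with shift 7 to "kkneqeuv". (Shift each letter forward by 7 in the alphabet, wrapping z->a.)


Input: 'kkneqeuv', shift = 7
Operation: for each letter, (position + 7) mod 26
Mapping: 'k'(10+7=17)->'r', 'k'(10+7=17)->'r', 'n'(13+7=20)->'u', 'e'(4+7=11)->'l', 'q'(16+7=23)->'x', 'e'(4+7=11)->'l', 'u'(20+7=27, 27 mod 26=1)->'b', 'v'(21+7=28, 28 mod 26=2)->'c'
Result: rrulxlbc


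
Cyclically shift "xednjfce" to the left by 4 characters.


Input: 'xednjfce', shift = 4
Operation: split at index 4 and swap parts
Front part s[0:4] = 'xedn'
Back part s[4:] = 'jfce'
Rotated = back + front = 'jfce' + 'xedn'
Result: jfcexedn


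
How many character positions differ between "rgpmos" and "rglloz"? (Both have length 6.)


String 1: 'rgpmos'
String 2: 'rglloz'
Compare each position: pos 0: 'r'=='r', pos 1: 'g'=='g', pos 2: 'p'!='l', pos 3: 'm'!='l', pos 4: 'o'=='o', pos 5: 's'!='z'
Differing positions: 3
Hamming distance: 3


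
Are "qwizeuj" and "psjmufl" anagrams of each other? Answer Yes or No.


String 1: 'qwizeuj' -> sorted: 'eijquwz'
String 2: 'psjmufl' -> sorted: 'fjlmpsu'
Compare sorted forms: 'eijquwz' != 'fjlmpsu'
Anagram: No


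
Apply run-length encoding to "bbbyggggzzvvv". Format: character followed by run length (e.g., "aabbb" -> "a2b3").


Input: 'bbbyggggzzvvv'
Operation: identify consecutive runs
Runs: 'bbb' -> b3, 'y' -> y1, 'gggg' -> g4, 'zz' -> z2, 'vvv' -> v3
Encoded: b3y1g4z2v3


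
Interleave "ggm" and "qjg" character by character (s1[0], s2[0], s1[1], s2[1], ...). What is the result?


String 1: 'ggm'
String 2: 'qjg'
Operation: alternate characters
Pairs: 'g'+'q', 'g'+'j', 'm'+'g'
Result: gqgjmg


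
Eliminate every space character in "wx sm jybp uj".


Input string: 'wx sm jybp uj'
Operation: remove all spaces
Words: 'wx', 'sm', 'jybp', 'uj'
Join without spaces: wxsmjybpuj


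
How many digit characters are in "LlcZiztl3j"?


Input string: 'LlcZiztl3j'
Operation: count digit characters (0-9)
Scan: 'L', 'l', 'c', 'Z', 'i', 'z', 't', 'l', '3'(digit), 'j'
Digits found: 1
Result: 1


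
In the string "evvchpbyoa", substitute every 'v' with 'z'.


Input string: 'evvchpbyoa'
Operation: replace 'v' with 'z'
Positions of 'v': 1, 2
After replacement: ezzchpbyoa


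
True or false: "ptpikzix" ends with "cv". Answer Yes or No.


Input string: 'ptpikzix'
Suffix to check: 'cv'
Last 2 characters of input: 'ix'
Match: False
Result: No


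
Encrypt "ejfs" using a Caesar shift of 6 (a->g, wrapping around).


Input: 'ejfs', shift = 6
Operation: for each letter, (position + 6) mod 26
Mapping: 'e'(4+6=10)->'k', 'j'(9+6=15)->'p', 'f'(5+6=11)->'l', 's'(18+6=24)->'y'
Result: kply


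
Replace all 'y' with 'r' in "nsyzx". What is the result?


Input string: 'nsyzx'
Operation: replace 'y' with 'r'
Positions of 'y': 2
After replacement: nsrzx


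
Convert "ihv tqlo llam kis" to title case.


Input string: 'ihv tqlo llam kis'
Operation: capitalize first letter of each word
Word transformations: 'ihv'->'Ihv', 'tqlo'->'Tqlo', 'llam'->'Llam', 'kis'->'Kis'
Result: Ihv Tqlo Llam Kis


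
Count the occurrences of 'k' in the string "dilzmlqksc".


Input string: 'dilzmlqksc'
Target character: 'k'
Scan each position: s[7]='k'
Matches found at indices: 7
Total: 1


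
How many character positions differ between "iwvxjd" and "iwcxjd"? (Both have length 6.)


String 1: 'iwvxjd'
String 2: 'iwcxjd'
Compare each position: pos 0: 'i'=='i', pos 1: 'w'=='w', pos 2: 'v'!='c', pos 3: 'x'=='x', pos 4: 'j'=='j', pos 5: 'd'=='d'
Differing positions: 1
Hamming distance: 1


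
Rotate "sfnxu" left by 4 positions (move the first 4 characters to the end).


Input: 'sfnxu', shift = 4
Operation: split at index 4 and swap parts
Front part s[0:4] = 'sfnx'
Back part s[4:] = 'u'
Rotated = back + front = 'u' + 'sfnx'
Result: usfnx


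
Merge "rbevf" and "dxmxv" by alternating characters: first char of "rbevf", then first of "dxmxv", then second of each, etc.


String 1: 'rbevf'
String 2: 'dxmxv'
Operation: alternate characters
Pairs: 'r'+'d', 'b'+'x', 'e'+'m', 'v'+'x', 'f'+'v'
Result: rdbxemvxfv


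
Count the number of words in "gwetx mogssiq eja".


Input string: 'gwetx mogssiq eja'
Operation: split by spaces
Words found: 'gwetx', 'mogssiq', 'eja'
Word count: 3


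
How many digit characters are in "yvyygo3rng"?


Input string: 'yvyygo3rng'
Operation: count digit characters (0-9)
Scan: 'y', 'v', 'y', 'y', 'g', 'o', '3'(digit), 'r', 'n', 'g'
Digits found: 1
Result: 1


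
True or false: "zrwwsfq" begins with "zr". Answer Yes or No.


Input string: 'zrwwsfq'
Prefix to check: 'zr'
First 2 characters of input: 'zr'
Match: True
Result: Yes


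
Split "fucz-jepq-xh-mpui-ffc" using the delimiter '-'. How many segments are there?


Input string: 'fucz-jepq-xh-mpui-ffc'
Delimiter: '-'
Split result: 'fucz', 'jepq', 'xh', 'mpui', 'ffc'
Number of parts: 5


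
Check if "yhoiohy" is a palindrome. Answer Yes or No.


Input string: 'yhoiohy'
Reversed: 'yhoiohy'
Compare pairs: s[0]='y' vs s[6]='y' (match), s[1]='h' vs s[5]='h' (match), s[2]='o' vs s[4]='o' (match)
Palindrome: Yes


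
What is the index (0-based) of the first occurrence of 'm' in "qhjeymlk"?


Input string: 'qhjeymlk'
Target: 'm'
Scanning left to right: s[0]='q', s[1]='h', s[2]='j', s[3]='e', s[4]='y', s[5]='m'
First match at index: 5


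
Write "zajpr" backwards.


Input string: 'zajpr'
Operation: reverse character order
Original order: 'z' -> 'a' -> 'j' -> 'p' -> 'r'
Reversed order: 'r' -> 'p' -> 'j' -> 'a' -> 'z'
Result: rpjaz


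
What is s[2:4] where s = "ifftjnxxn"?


Input string: 'ifftjnxxn'
Operation: slice [2:4]
Extract characters: s[2]='f', s[3]='t'
Result: ft


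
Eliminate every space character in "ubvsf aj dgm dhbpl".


Input string: 'ubvsf aj dgm dhbpl'
Operation: remove all spaces
Words: 'ubvsf', 'aj', 'dgm', 'dhbpl'
Join without spaces: ubvsfajdgmdhbpl


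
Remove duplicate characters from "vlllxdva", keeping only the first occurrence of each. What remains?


Input: 'vlllxdva'
Operation: keep first occurrence of each character
Scan: s[0]='v' new -> keep; s[1]='l' new -> keep; s[2]='l' seen -> skip; s[3]='l' seen -> skip; s[4]='x' new -> keep; s[5]='d' new -> keep; s[6]='v' seen -> skip; s[7]='a' new -> keep
Result: vlxda


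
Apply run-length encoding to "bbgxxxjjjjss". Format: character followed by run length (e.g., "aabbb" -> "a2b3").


Input: 'bbgxxxjjjjss'
Operation: identify consecutive runs
Runs: 'bb' -> b2, 'g' -> g1, 'xxx' -> x3, 'jjjj' -> j4, 'ss' -> s2
Encoded: b2g1x3j4s2


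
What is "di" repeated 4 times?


Input string: 'di'
Operation: repeat 4 times
Concatenation: 'di' + 'di' + 'di' + 'di'
Result: didididi


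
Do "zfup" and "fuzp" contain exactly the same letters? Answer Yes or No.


String 1: 'zfup' -> sorted: 'fpuz'
String 2: 'fuzp' -> sorted: 'fpuz'
Compare sorted forms: 'fpuz' == 'fpuz'
Anagram: Yes


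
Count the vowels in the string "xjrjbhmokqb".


Input string: 'xjrjbhmokqb'
Operation: count vowels (a, e, i, o, u)
Scan: s[0]='x', s[1]='j', s[2]='r', s[3]='j', s[4]='b', s[5]='h', s[6]='m', s[7]='o' (vowel), s[8]='k', s[9]='q', s[10]='b'
Vowels found: 1
Result: 1


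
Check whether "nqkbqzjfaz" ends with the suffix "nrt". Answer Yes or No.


Input string: 'nqkbqzjfaz'
Suffix to check: 'nrt'
Last 3 characters of input: 'faz'
Match: False
Result: No


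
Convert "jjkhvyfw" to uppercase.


Input string: 'jjkhvyfw'
Operation: convert each letter to uppercase
Mapping: 'j'->'J', 'j'->'J', 'k'->'K', 'h'->'H', 'v'->'V', 'y'->'Y', 'f'->'F', 'w'->'W'
Result: JJKHVYFW


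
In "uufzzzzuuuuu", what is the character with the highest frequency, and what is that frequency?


Input: 'uufzzzzuuuuu'
Operation: tally each character
Counts: 'f':1, 'u':7, 'z':4
Maximum: 'u' appears 7 times


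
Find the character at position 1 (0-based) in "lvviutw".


Input string: 'lvviutw'
Operation: get character at index 1
Index mapping: s[0]='l', s[1]='v'
Result: 'v'


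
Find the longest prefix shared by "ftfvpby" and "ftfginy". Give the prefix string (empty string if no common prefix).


String 1: 'ftfvpby'
String 2: 'ftfginy'
Compare position by position:
pos 0: 'f' vs 'f' match
pos 1: 't' vs 't' match
pos 2: 'f' vs 'f' match
pos 3: 'v' vs 'g' differ -> stop
Longest common prefix: "ftf" (length 3)


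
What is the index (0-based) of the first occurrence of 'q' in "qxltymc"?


Input string: 'qxltymc'
Target: 'q'
Scanning left to right: s[0]='q'
First match at index: 0


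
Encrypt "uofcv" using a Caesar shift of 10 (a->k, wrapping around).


Input: 'uofcv', shift = 10
Operation: for each letter, (position + 10) mod 26
Mapping: 'u'(20+10=30, 30 mod 26=4)->'e', 'o'(14+10=24)->'y', 'f'(5+10=15)->'p', 'c'(2+10=12)->'m', 'v'(21+10=31, 31 mod 26=5)->'f'
Result: eypmf


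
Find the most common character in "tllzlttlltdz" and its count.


Input: 'tllzlttlltdz'
Operation: tally each character
Counts: 'd':1, 'l':5, 't':4, 'z':2
Maximum: 'l' appears 5 times


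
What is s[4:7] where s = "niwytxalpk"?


Input string: 'niwytxalpk'
Operation: slice [4:7]
Extract characters: s[4]='t', s[5]='x', s[6]='a'
Result: txa


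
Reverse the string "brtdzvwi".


Input string: 'brtdzvwi'
Operation: reverse character order
Original order: 'b' -> 'r' -> 't' -> 'd' -> 'z' -> 'v' -> 'w' -> 'i'
Reversed order: 'i' -> 'w' -> 'v' -> 'z' -> 'd' -> 't' -> 'r' -> 'b'
Result: iwvzdtrb


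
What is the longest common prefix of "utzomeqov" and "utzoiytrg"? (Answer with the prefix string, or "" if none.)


String 1: 'utzomeqov'
String 2: 'utzoiytrg'
Compare position by position:
pos 0: 'u' vs 'u' match
pos 1: 't' vs 't' match
pos 2: 'z' vs 'z' match
pos 3: 'o' vs 'o' match
pos 4: 'm' vs 'i' differ -> stop
Longest common prefix: "utzo" (length 4)


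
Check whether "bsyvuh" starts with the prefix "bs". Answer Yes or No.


Input string: 'bsyvuh'
Prefix to check: 'bs'
First 2 characters of input: 'bs'
Match: True
Result: Yes


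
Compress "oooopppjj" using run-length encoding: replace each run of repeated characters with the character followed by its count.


Input: 'oooopppjj'
Operation: identify consecutive runs
Runs: 'oooo' -> o4, 'ppp' -> p3, 'jj' -> j2
Encoded: o4p3j2


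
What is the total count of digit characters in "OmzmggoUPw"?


Input string: 'OmzmggoUPw'
Operation: count digit characters (0-9)
Scan: 'O', 'm', 'z', 'm', 'g', 'g', 'o', 'U', 'P', 'w'
Digits found: 0
Result: 0


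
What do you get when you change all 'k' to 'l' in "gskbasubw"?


Input string: 'gskbasubw'
Operation: replace 'k' with 'l'
Positions of 'k': 2
After replacement: gslbasubw


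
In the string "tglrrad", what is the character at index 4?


Input string: 'tglrrad'
Operation: get character at index 4
Index mapping: s[0]='t', s[1]='g', s[2]='l', s[3]='r', s[4]='r'
Result: 'r'


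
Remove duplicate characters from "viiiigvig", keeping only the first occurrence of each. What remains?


Input: 'viiiigvig'
Operation: keep first occurrence of each character
Scan: s[0]='v' new -> keep; s[1]='i' new -> keep; s[2]='i' seen -> skip; s[3]='i' seen -> skip; s[4]='i' seen -> skip; s[5]='g' new -> keep; s[6]='v' seen -> skip; s[7]='i' seen -> skip; s[8]='g' seen -> skip
Result: vig


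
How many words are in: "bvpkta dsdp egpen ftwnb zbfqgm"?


Input string: 'bvpkta dsdp egpen ftwnb zbfqgm'
Operation: split by spaces
Words found: 'bvpkta', 'dsdp', 'egpen', 'ftwnb', 'zbfqgm'
Word count: 5


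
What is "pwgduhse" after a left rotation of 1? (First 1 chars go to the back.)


Input: 'pwgduhse', shift = 1
Operation: split at index 1 and swap parts
Front part s[0:1] = 'p'
Back part s[1:] = 'wgduhse'
Rotated = back + front = 'wgduhse' + 'p'
Result: wgduhsep


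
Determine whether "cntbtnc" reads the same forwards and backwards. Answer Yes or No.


Input string: 'cntbtnc'
Reversed: 'cntbtnc'
Compare pairs: s[0]='c' vs s[6]='c' (match), s[1]='n' vs s[5]='n' (match), s[2]='t' vs s[4]='t' (match)
Palindrome: Yes


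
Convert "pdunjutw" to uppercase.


Input string: 'pdunjutw'
Operation: convert each letter to uppercase
Mapping: 'p'->'P', 'd'->'D', 'u'->'U', 'n'->'N', 'j'->'J', 'u'->'U', 't'->'T', 'w'->'W'
Result: PDUNJUTW


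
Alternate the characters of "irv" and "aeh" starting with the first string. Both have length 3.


String 1: 'irv'
String 2: 'aeh'
Operation: alternate characters
Pairs: 'i'+'a', 'r'+'e', 'v'+'h'
Result: iarevh


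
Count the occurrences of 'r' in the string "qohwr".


Input string: 'qohwr'
Target character: 'r'
Scan each position: s[4]='r'
Matches found at indices: 4
Total: 1


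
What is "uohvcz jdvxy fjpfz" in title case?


Input string: 'uohvcz jdvxy fjpfz'
Operation: capitalize first letter of each word
Word transformations: 'uohvcz'->'Uohvcz', 'jdvxy'->'Jdvxy', 'fjpfz'->'Fjpfz'
Result: Uohvcz Jdvxy Fjpfz


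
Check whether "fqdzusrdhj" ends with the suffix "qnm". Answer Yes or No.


Input string: 'fqdzusrdhj'
Suffix to check: 'qnm'
Last 3 characters of input: 'dhj'
Match: False
Result: No


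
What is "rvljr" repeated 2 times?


Input string: 'rvljr'
Operation: repeat 2 times
Concatenation: 'rvljr' + 'rvljr'
Result: rvljrrvljr


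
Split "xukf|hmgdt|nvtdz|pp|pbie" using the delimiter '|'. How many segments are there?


Input string: 'xukf|hmgdt|nvtdz|pp|pbie'
Delimiter: '|'
Split result: 'xukf', 'hmgdt', 'nvtdz', 'pp', 'pbie'
Number of parts: 5


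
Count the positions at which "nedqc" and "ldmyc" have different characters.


String 1: 'nedqc'
String 2: 'ldmyc'
Compare each position: pos 0: 'n'!='l', pos 1: 'e'!='d', pos 2: 'd'!='m', pos 3: 'q'!='y', pos 4: 'c'=='c'
Differing positions: 4
Hamming distance: 4


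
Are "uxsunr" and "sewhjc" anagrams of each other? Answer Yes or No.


String 1: 'uxsunr' -> sorted: 'nrsuux'
String 2: 'sewhjc' -> sorted: 'cehjsw'
Compare sorted forms: 'nrsuux' != 'cehjsw'
Anagram: No


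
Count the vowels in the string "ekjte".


Input string: 'ekjte'
Operation: count vowels (a, e, i, o, u)
Scan: s[0]='e' (vowel), s[1]='k', s[2]='j', s[3]='t', s[4]='e' (vowel)
Vowels found: 2
Result: 2


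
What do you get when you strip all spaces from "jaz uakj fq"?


Input string: 'jaz uakj fq'
Operation: remove all spaces
Words: 'jaz', 'uakj', 'fq'
Join without spaces: jazuakjfq


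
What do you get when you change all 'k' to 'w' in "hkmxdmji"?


Input string: 'hkmxdmji'
Operation: replace 'k' with 'w'
Positions of 'k': 1
After replacement: hwmxdmji


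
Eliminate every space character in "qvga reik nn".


Input string: 'qvga reik nn'
Operation: remove all spaces
Words: 'qvga', 'reik', 'nn'
Join without spaces: qvgareiknn


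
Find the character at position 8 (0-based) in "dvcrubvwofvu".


Input string: 'dvcrubvwofvu'
Operation: get character at index 8
Index mapping: s[0]='d', s[1]='v', s[2]='c', s[3]='r', s[4]='u', s[5]='b', s[6]='v', s[7]='w', s[8]='o'
Result: 'o'


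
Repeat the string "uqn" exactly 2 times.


Input string: 'uqn'
Operation: repeat 2 times
Concatenation: 'uqn' + 'uqn'
Result: uqnuqn


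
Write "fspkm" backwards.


Input string: 'fspkm'
Operation: reverse character order
Original order: 'f' -> 's' -> 'p' -> 'k' -> 'm'
Reversed order: 'm' -> 'k' -> 'p' -> 's' -> 'f'
Result: mkpsf


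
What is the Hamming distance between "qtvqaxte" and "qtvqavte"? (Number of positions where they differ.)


String 1: 'qtvqaxte'
String 2: 'qtvqavte'
Compare each position: pos 0: 'q'=='q', pos 1: 't'=='t', pos 2: 'v'=='v', pos 3: 'q'=='q', pos 4: 'a'=='a', pos 5: 'x'!='v', pos 6: 't'=='t', pos 7: 'e'=='e'
Differing positions: 1
Hamming distance: 1


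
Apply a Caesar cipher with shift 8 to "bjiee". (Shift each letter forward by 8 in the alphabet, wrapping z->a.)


Input: 'bjiee', shift = 8
Operation: for each letter, (position + 8) mod 26
Mapping: 'b'(1+8=9)->'j', 'j'(9+8=17)->'r', 'i'(8+8=16)->'q', 'e'(4+8=12)->'m', 'e'(4+8=12)->'m'
Result: jrqmm


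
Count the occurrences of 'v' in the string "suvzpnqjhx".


Input string: 'suvzpnqjhx'
Target character: 'v'
Scan each position: s[2]='v'
Matches found at indices: 2
Total: 1


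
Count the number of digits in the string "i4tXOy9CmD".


Input string: 'i4tXOy9CmD'
Operation: count digit characters (0-9)
Scan: 'i', '4'(digit), 't', 'X', 'O', 'y', '9'(digit), 'C', 'm', 'D'
Digits found: 2
Result: 2


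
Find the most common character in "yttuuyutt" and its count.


Input: 'yttuuyutt'
Operation: tally each character
Counts: 't':4, 'u':3, 'y':2
Maximum: 't' appears 4 times


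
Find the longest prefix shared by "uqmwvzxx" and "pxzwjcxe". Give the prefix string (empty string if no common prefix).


String 1: 'uqmwvzxx'
String 2: 'pxzwjcxe'
Compare position by position:
pos 0: 'u' vs 'p' differ -> stop
Longest common prefix: "" (length 0)


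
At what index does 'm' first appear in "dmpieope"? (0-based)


Input string: 'dmpieope'
Target: 'm'
Scanning left to right: s[0]='d', s[1]='m'
First match at index: 1


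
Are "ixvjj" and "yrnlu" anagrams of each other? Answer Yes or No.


String 1: 'ixvjj' -> sorted: 'ijjvx'
String 2: 'yrnlu' -> sorted: 'lnruy'
Compare sorted forms: 'ijjvx' != 'lnruy'
Anagram: No


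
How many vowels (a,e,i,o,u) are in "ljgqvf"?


Input string: 'ljgqvf'
Operation: count vowels (a, e, i, o, u)
Scan: s[0]='l', s[1]='j', s[2]='g', s[3]='q', s[4]='v', s[5]='f'
Vowels found: 0
Result: 0


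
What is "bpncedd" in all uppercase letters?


Input string: 'bpncedd'
Operation: convert each letter to uppercase
Mapping: 'b'->'B', 'p'->'P', 'n'->'N', 'c'->'C', 'e'->'E', 'd'->'D', 'd'->'D'
Result: BPNCEDD


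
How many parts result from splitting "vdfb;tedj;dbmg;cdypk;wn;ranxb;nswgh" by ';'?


Input string: 'vdfb;tedj;dbmg;cdypk;wn;ranxb;nswgh'
Delimiter: ';'
Split result: 'vdfb', 'tedj', 'dbmg', 'cdypk', 'wn', 'ranxb', 'nswgh'
Number of parts: 7


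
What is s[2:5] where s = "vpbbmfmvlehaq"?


Input string: 'vpbbmfmvlehaq'
Operation: slice [2:5]
Extract characters: s[2]='b', s[3]='b', s[4]='m'
Result: bbm


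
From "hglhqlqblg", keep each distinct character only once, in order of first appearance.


Input: 'hglhqlqblg'
Operation: keep first occurrence of each character
Scan: s[0]='h' new -> keep; s[1]='g' new -> keep; s[2]='l' new -> keep; s[3]='h' seen -> skip; s[4]='q' new -> keep; s[5]='l' seen -> skip; s[6]='q' seen -> skip; s[7]='b' new -> keep; s[8]='l' seen -> skip; s[9]='g' seen -> skip
Result: hglqb


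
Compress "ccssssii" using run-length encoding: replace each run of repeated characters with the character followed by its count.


Input: 'ccssssii'
Operation: identify consecutive runs
Runs: 'cc' -> c2, 'ssss' -> s4, 'ii' -> i2
Encoded: c2s4i2


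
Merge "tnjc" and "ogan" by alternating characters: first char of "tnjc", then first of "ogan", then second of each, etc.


String 1: 'tnjc'
String 2: 'ogan'
Operation: alternate characters
Pairs: 't'+'o', 'n'+'g', 'j'+'a', 'c'+'n'
Result: tongjacn


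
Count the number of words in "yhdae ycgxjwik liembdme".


Input string: 'yhdae ycgxjwik liembdme'
Operation: split by spaces
Words found: 'yhdae', 'ycgxjwik', 'liembdme'
Word count: 3


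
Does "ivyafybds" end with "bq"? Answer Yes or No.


Input string: 'ivyafybds'
Suffix to check: 'bq'
Last 2 characters of input: 'ds'
Match: False
Result: No


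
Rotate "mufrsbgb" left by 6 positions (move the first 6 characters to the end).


Input: 'mufrsbgb', shift = 6
Operation: split at index 6 and swap parts
Front part s[0:6] = 'mufrsb'
Back part s[6:] = 'gb'
Rotated = back + front = 'gb' + 'mufrsb'
Result: gbmufrsb


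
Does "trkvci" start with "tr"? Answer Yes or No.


Input string: 'trkvci'
Prefix to check: 'tr'
First 2 characters of input: 'tr'
Match: True
Result: Yes


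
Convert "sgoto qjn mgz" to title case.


Input string: 'sgoto qjn mgz'
Operation: capitalize first letter of each word
Word transformations: 'sgoto'->'Sgoto', 'qjn'->'Qjn', 'mgz'->'Mgz'
Result: Sgoto Qjn Mgz


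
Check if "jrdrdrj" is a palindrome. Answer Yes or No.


Input string: 'jrdrdrj'
Reversed: 'jrdrdrj'
Compare pairs: s[0]='j' vs s[6]='j' (match), s[1]='r' vs s[5]='r' (match), s[2]='d' vs s[4]='d' (match)
Palindrome: Yes


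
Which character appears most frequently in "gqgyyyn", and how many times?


Input: 'gqgyyyn'
Operation: tally each character
Counts: 'g':2, 'n':1, 'q':1, 'y':3
Maximum: 'y' appears 3 times


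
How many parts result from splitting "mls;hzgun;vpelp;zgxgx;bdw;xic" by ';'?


Input string: 'mls;hzgun;vpelp;zgxgx;bdw;xic'
Delimiter: ';'
Split result: 'mls', 'hzgun', 'vpelp', 'zgxgx', 'bdw', 'xic'
Number of parts: 6


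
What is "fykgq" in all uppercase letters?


Input string: 'fykgq'
Operation: convert each letter to uppercase
Mapping: 'f'->'F', 'y'->'Y', 'k'->'K', 'g'->'G', 'q'->'Q'
Result: FYKGQ


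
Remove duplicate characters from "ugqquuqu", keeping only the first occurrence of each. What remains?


Input: 'ugqquuqu'
Operation: keep first occurrence of each character
Scan: s[0]='u' new -> keep; s[1]='g' new -> keep; s[2]='q' new -> keep; s[3]='q' seen -> skip; s[4]='u' seen -> skip; s[5]='u' seen -> skip; s[6]='q' seen -> skip; s[7]='u' seen -> skip
Result: ugq


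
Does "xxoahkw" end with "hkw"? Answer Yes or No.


Input string: 'xxoahkw'
Suffix to check: 'hkw'
Last 3 characters of input: 'hkw'
Match: True
Result: Yes
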